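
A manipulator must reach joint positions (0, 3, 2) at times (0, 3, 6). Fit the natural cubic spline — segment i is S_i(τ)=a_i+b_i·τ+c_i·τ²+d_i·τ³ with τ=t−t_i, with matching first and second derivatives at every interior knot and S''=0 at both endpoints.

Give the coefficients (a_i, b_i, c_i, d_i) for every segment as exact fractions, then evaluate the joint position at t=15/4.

  seg 0: a=0 b=4/3 c=0 d=-1/27
  seg 1: a=3 b=1/3 c=-1/3 d=1/27
S(15/4) = 197/64

Δ: Δ0=1, Δ1=-1/3
row 1: diag=12, rhs=-8; c'=1/4, d'=-2/3
back: M1=-2/3
M: M0=0, M1=-2/3, M2=0
seg 0: a=0, c=M0/2=0, d=(M1−M0)/(6·3)=-1/27, b=Δ0−h0·(2M0+M1)/6=4/3
seg 1: a=3, c=M1/2=-1/3, d=(M2−M1)/(6·3)=1/27, b=Δ1−h1·(2M1+M2)/6=1/3
t_q=15/4 → seg 1, τ=3/4; S=3+1/3·τ+-1/3·τ²+1/27·τ³=197/64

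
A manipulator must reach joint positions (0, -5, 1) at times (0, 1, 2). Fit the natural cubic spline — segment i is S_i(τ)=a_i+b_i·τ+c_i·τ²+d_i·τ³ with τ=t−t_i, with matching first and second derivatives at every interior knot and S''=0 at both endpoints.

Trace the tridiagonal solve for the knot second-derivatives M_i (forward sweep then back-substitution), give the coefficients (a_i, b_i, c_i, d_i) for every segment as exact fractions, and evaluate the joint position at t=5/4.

  seg 0: a=0 b=-31/4 c=0 d=11/4
  seg 1: a=-5 b=1/2 c=33/4 d=-11/4
S(5/4) = -1127/256

Δ: Δ0=-5, Δ1=6
row 1: diag=4, rhs=66; c'=1/4, d'=33/2
back: M1=33/2
M: M0=0, M1=33/2, M2=0
seg 0: a=0, c=M0/2=0, d=(M1−M0)/(6·1)=11/4, b=Δ0−h0·(2M0+M1)/6=-31/4
seg 1: a=-5, c=M1/2=33/4, d=(M2−M1)/(6·1)=-11/4, b=Δ1−h1·(2M1+M2)/6=1/2
t_q=5/4 → seg 1, τ=1/4; S=-5+1/2·τ+33/4·τ²+-11/4·τ³=-1127/256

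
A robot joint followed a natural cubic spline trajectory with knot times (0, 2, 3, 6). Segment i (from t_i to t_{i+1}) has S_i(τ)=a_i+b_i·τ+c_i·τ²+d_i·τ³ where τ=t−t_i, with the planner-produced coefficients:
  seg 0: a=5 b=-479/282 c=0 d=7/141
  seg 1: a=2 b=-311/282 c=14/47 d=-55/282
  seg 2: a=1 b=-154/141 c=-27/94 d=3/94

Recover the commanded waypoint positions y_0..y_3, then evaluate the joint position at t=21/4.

y_0 = S_0(0) = a_0 = 5
y_1 = S_1(0) = a_1 = 2
y_2 = S_2(0) = a_2 = 1
y_3 = S_2(3) = -4
t_q=21/4 is in segment 2 (τ=9/4); S_2(τ)=-15329/6016

y_0=5 y_1=2 y_2=1 y_3=-4
S(21/4) = -15329/6016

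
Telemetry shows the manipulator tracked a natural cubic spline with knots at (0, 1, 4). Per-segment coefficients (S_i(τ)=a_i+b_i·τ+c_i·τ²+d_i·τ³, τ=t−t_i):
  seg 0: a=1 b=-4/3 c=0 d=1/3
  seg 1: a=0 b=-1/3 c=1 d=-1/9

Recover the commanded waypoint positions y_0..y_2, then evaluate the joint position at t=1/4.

y_0=1 y_1=0 y_2=5
S(1/4) = 43/64

y_0 = S_0(0) = a_0 = 1
y_1 = S_1(0) = a_1 = 0
y_2 = S_1(3) = 5
t_q=1/4 is in segment 0 (τ=1/4); S_0(τ)=43/64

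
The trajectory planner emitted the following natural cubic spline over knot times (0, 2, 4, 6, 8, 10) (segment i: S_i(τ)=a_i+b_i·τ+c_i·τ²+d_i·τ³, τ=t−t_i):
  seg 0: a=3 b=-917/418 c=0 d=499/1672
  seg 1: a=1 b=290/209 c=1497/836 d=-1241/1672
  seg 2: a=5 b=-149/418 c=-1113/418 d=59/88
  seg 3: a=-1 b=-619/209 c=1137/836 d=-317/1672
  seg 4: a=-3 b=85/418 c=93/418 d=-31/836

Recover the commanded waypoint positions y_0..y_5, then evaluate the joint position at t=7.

y_0=3 y_1=1 y_2=5 y_3=-1 y_4=-3 y_5=-2
S(7) = -4667/1672

y_0 = S_0(0) = a_0 = 3
y_1 = S_1(0) = a_1 = 1
y_2 = S_2(0) = a_2 = 5
y_3 = S_3(0) = a_3 = -1
y_4 = S_4(0) = a_4 = -3
y_5 = S_4(2) = -2
t_q=7 is in segment 3 (τ=1); S_3(τ)=-4667/1672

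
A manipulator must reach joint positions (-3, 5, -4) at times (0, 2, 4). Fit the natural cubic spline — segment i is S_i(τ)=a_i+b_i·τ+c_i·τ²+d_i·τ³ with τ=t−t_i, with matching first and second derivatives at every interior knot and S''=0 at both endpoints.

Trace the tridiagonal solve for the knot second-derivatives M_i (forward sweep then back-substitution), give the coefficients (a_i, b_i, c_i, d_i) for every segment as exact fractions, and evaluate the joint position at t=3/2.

Δ: Δ0=4, Δ1=-9/2
row 1: diag=8, rhs=-51; c'=1/4, d'=-51/8
back: M1=-51/8
M: M0=0, M1=-51/8, M2=0
seg 0: a=-3, c=M0/2=0, d=(M1−M0)/(6·2)=-17/32, b=Δ0−h0·(2M0+M1)/6=49/8
seg 1: a=5, c=M1/2=-51/16, d=(M2−M1)/(6·2)=17/32, b=Δ1−h1·(2M1+M2)/6=-1/4
t_q=3/2 → seg 0, τ=3/2; S=-3+49/8·τ+0·τ²+-17/32·τ³=1125/256

  seg 0: a=-3 b=49/8 c=0 d=-17/32
  seg 1: a=5 b=-1/4 c=-51/16 d=17/32
S(3/2) = 1125/256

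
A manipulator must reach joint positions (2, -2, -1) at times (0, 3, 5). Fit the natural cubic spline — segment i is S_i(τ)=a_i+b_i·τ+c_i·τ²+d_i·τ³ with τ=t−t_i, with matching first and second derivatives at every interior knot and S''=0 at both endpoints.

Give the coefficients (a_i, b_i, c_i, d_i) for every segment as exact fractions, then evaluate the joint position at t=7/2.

Δ: Δ0=-4/3, Δ1=1/2
row 1: diag=10, rhs=11; c'=1/5, d'=11/10
back: M1=11/10
M: M0=0, M1=11/10, M2=0
seg 0: a=2, c=M0/2=0, d=(M1−M0)/(6·3)=11/180, b=Δ0−h0·(2M0+M1)/6=-113/60
seg 1: a=-2, c=M1/2=11/20, d=(M2−M1)/(6·2)=-11/120, b=Δ1−h1·(2M1+M2)/6=-7/30
t_q=7/2 → seg 1, τ=1/2; S=-2+-7/30·τ+11/20·τ²+-11/120·τ³=-637/320

  seg 0: a=2 b=-113/60 c=0 d=11/180
  seg 1: a=-2 b=-7/30 c=11/20 d=-11/120
S(7/2) = -637/320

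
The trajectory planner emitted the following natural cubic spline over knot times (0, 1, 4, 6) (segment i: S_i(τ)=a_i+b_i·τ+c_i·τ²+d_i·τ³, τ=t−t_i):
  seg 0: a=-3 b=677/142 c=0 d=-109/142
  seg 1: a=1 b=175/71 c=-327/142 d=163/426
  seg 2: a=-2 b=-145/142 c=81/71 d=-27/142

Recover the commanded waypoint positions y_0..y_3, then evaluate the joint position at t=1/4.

y_0 = S_0(0) = a_0 = -3
y_1 = S_1(0) = a_1 = 1
y_2 = S_2(0) = a_2 = -2
y_3 = S_2(2) = -1
t_q=1/4 is in segment 0 (τ=1/4); S_0(τ)=-16541/9088

y_0=-3 y_1=1 y_2=-2 y_3=-1
S(1/4) = -16541/9088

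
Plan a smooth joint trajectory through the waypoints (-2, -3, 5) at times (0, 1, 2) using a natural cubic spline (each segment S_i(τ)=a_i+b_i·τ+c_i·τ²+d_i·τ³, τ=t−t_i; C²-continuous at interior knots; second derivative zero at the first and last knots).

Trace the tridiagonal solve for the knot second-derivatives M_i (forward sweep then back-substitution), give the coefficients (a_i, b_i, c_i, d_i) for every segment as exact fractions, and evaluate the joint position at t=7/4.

Δ: Δ0=-1, Δ1=8
row 1: diag=4, rhs=54; c'=1/4, d'=27/2
back: M1=27/2
M: M0=0, M1=27/2, M2=0
seg 0: a=-2, c=M0/2=0, d=(M1−M0)/(6·1)=9/4, b=Δ0−h0·(2M0+M1)/6=-13/4
seg 1: a=-3, c=M1/2=27/4, d=(M2−M1)/(6·1)=-9/4, b=Δ1−h1·(2M1+M2)/6=7/2
t_q=7/4 → seg 1, τ=3/4; S=-3+7/2·τ+27/4·τ²+-9/4·τ³=633/256

  seg 0: a=-2 b=-13/4 c=0 d=9/4
  seg 1: a=-3 b=7/2 c=27/4 d=-9/4
S(7/4) = 633/256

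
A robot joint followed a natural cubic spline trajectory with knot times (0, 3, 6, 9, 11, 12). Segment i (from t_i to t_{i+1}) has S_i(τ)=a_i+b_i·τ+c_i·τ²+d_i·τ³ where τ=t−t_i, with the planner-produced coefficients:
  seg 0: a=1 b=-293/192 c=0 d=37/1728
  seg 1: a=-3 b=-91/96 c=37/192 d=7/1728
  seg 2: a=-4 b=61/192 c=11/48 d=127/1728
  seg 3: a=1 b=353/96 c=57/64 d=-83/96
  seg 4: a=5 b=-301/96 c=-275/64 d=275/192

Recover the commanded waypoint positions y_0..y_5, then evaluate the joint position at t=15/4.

y_0 = S_0(0) = a_0 = 1
y_1 = S_1(0) = a_1 = -3
y_2 = S_2(0) = a_2 = -4
y_3 = S_3(0) = a_3 = 1
y_4 = S_4(0) = a_4 = 5
y_5 = S_4(1) = -1
t_q=15/4 is in segment 1 (τ=3/4); S_1(τ)=-14749/4096

y_0=1 y_1=-3 y_2=-4 y_3=1 y_4=5 y_5=-1
S(15/4) = -14749/4096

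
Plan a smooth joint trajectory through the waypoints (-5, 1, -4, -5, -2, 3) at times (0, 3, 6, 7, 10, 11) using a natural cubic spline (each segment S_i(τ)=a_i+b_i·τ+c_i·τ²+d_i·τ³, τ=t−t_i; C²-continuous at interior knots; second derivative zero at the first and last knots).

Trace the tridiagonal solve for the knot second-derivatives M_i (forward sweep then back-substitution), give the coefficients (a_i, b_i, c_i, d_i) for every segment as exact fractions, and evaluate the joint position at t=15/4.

  seg 0: a=-5 b=4808/1563 c=0 d=-1682/14067
  seg 1: a=1 b=-238/1563 c=-1682/1563 d=893/4689
  seg 2: a=-4 b=-2293/1563 c=997/1563 d=-89/521
  seg 3: a=-5 b=-1100/1563 c=196/1563 d=2075/14067
  seg 4: a=-2 b=6301/1563 c=757/521 d=-757/1563
S(15/4) = 12031/33344

Δ: Δ0=2, Δ1=-5/3, Δ2=-1, Δ3=1, Δ4=5
row 1: diag=12, rhs=-22; c'=1/4, d'=-11/6
row 2: denom=8−3·1/4=29/4; d'=(4−3·-11/6)/(29/4)=38/29
row 3: denom=8−1·4/29=228/29; d'=(12−1·38/29)/(228/29)=155/114
row 4: denom=8−3·29/76=521/76; d'=(24−3·155/114)/(521/76)=1514/521
back: M4=1514/521
back: M3=155/114−29/76·1514/521=392/1563
back: M2=38/29−4/29·392/1563=1994/1563
back: M1=-11/6−1/4·1994/1563=-3364/1563
M: M0=0, M1=-3364/1563, M2=1994/1563, M3=392/1563, M4=1514/521, M5=0
seg 0: a=-5, c=M0/2=0, d=(M1−M0)/(6·3)=-1682/14067, b=Δ0−h0·(2M0+M1)/6=4808/1563
seg 1: a=1, c=M1/2=-1682/1563, d=(M2−M1)/(6·3)=893/4689, b=Δ1−h1·(2M1+M2)/6=-238/1563
seg 2: a=-4, c=M2/2=997/1563, d=(M3−M2)/(6·1)=-89/521, b=Δ2−h2·(2M2+M3)/6=-2293/1563
seg 3: a=-5, c=M3/2=196/1563, d=(M4−M3)/(6·3)=2075/14067, b=Δ3−h3·(2M3+M4)/6=-1100/1563
seg 4: a=-2, c=M4/2=757/521, d=(M5−M4)/(6·1)=-757/1563, b=Δ4−h4·(2M4+M5)/6=6301/1563
t_q=15/4 → seg 1, τ=3/4; S=1+-238/1563·τ+-1682/1563·τ²+893/4689·τ³=12031/33344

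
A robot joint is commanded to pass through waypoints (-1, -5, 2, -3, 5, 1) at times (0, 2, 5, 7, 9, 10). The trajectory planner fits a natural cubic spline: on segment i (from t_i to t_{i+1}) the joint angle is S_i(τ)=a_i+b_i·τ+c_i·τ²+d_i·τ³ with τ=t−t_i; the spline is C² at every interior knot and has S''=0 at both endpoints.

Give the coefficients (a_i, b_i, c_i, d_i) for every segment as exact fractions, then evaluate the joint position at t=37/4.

  seg 0: a=-1 b=-9802/2823 c=0 d=1039/2823
  seg 1: a=-5 b=2666/2823 c=2078/941 d=-4927/8469
  seg 2: a=2 b=-4273/2823 c=-2849/941 d=28619/22584
  seg 3: a=-3 b=8935/5646 c=17223/3764 d=-9505/5646
  seg 4: a=5 b=-1787/5646 c=-20797/3764 d=20797/11292
S(37/4) = 1109163/240896

Δ: Δ0=-2, Δ1=7/3, Δ2=-5/2, Δ3=4, Δ4=-4
row 1: diag=10, rhs=26; c'=3/10, d'=13/5
row 2: denom=10−3·3/10=91/10; d'=(-29−3·13/5)/(91/10)=-368/91
row 3: denom=8−2·20/91=688/91; d'=(39−2·-368/91)/(688/91)=4285/688
row 4: denom=6−2·91/344=941/172; d'=(-48−2·4285/688)/(941/172)=-20797/1882
back: M4=-20797/1882
back: M3=4285/688−91/344·-20797/1882=17223/1882
back: M2=-368/91−20/91·17223/1882=-5698/941
back: M1=13/5−3/10·-5698/941=4156/941
M: M0=0, M1=4156/941, M2=-5698/941, M3=17223/1882, M4=-20797/1882, M5=0
seg 0: a=-1, c=M0/2=0, d=(M1−M0)/(6·2)=1039/2823, b=Δ0−h0·(2M0+M1)/6=-9802/2823
seg 1: a=-5, c=M1/2=2078/941, d=(M2−M1)/(6·3)=-4927/8469, b=Δ1−h1·(2M1+M2)/6=2666/2823
seg 2: a=2, c=M2/2=-2849/941, d=(M3−M2)/(6·2)=28619/22584, b=Δ2−h2·(2M2+M3)/6=-4273/2823
seg 3: a=-3, c=M3/2=17223/3764, d=(M4−M3)/(6·2)=-9505/5646, b=Δ3−h3·(2M3+M4)/6=8935/5646
seg 4: a=5, c=M4/2=-20797/3764, d=(M5−M4)/(6·1)=20797/11292, b=Δ4−h4·(2M4+M5)/6=-1787/5646
t_q=37/4 → seg 4, τ=1/4; S=5+-1787/5646·τ+-20797/3764·τ²+20797/11292·τ³=1109163/240896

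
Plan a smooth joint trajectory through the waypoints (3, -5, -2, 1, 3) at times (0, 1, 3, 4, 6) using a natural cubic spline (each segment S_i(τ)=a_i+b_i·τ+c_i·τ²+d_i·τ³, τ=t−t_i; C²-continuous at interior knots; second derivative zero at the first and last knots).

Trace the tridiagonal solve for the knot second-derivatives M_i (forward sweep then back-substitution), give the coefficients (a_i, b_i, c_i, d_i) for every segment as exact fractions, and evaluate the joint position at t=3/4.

  seg 0: a=3 b=-1199/124 c=0 d=207/124
  seg 1: a=-5 b=-289/62 c=621/124 d=-239/248
  seg 2: a=-2 b=118/31 c=-24/31 d=-1/31
  seg 3: a=1 b=67/31 c=-27/31 d=9/62
S(3/4) = -28155/7936

Δ: Δ0=-8, Δ1=3/2, Δ2=3, Δ3=1
row 1: diag=6, rhs=57; c'=1/3, d'=19/2
row 2: denom=6−2·1/3=16/3; d'=(9−2·19/2)/(16/3)=-15/8
row 3: denom=6−1·3/16=93/16; d'=(-12−1·-15/8)/(93/16)=-54/31
back: M3=-54/31
back: M2=-15/8−3/16·-54/31=-48/31
back: M1=19/2−1/3·-48/31=621/62
M: M0=0, M1=621/62, M2=-48/31, M3=-54/31, M4=0
seg 0: a=3, c=M0/2=0, d=(M1−M0)/(6·1)=207/124, b=Δ0−h0·(2M0+M1)/6=-1199/124
seg 1: a=-5, c=M1/2=621/124, d=(M2−M1)/(6·2)=-239/248, b=Δ1−h1·(2M1+M2)/6=-289/62
seg 2: a=-2, c=M2/2=-24/31, d=(M3−M2)/(6·1)=-1/31, b=Δ2−h2·(2M2+M3)/6=118/31
seg 3: a=1, c=M3/2=-27/31, d=(M4−M3)/(6·2)=9/62, b=Δ3−h3·(2M3+M4)/6=67/31
t_q=3/4 → seg 0, τ=3/4; S=3+-1199/124·τ+0·τ²+207/124·τ³=-28155/7936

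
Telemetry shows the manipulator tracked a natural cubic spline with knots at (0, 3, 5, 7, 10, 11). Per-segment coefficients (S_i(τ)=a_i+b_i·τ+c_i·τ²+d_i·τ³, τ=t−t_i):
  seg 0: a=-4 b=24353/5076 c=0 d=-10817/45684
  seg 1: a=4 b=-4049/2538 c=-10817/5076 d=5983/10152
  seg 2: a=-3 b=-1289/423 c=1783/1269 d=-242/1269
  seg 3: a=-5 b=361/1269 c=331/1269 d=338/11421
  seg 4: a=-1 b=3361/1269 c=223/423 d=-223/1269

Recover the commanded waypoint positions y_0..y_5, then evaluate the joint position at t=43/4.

y_0 = S_0(0) = a_0 = -4
y_1 = S_1(0) = a_1 = 4
y_2 = S_2(0) = a_2 = -3
y_3 = S_3(0) = a_3 = -5
y_4 = S_4(0) = a_4 = -1
y_5 = S_4(1) = 2
t_q=43/4 is in segment 4 (τ=3/4); S_4(τ)=32725/27072

y_0=-4 y_1=4 y_2=-3 y_3=-5 y_4=-1 y_5=2
S(43/4) = 32725/27072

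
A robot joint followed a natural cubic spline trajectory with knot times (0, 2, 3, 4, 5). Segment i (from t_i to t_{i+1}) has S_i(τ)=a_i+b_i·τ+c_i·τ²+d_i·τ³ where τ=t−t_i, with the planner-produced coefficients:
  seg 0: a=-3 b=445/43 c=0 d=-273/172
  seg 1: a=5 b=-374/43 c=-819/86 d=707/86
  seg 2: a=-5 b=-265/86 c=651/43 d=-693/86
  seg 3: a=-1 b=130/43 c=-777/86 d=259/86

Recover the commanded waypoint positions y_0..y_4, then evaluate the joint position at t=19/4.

y_0=-3 y_1=5 y_2=-5 y_3=-1 y_4=-4
S(19/4) = -14003/5504

y_0 = S_0(0) = a_0 = -3
y_1 = S_1(0) = a_1 = 5
y_2 = S_2(0) = a_2 = -5
y_3 = S_3(0) = a_3 = -1
y_4 = S_3(1) = -4
t_q=19/4 is in segment 3 (τ=3/4); S_3(τ)=-14003/5504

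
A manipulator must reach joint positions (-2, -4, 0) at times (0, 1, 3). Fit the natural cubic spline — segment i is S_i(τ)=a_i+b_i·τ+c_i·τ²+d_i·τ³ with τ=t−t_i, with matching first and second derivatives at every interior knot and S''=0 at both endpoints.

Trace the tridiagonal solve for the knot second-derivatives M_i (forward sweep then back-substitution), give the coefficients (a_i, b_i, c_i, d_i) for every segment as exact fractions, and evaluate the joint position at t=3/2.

Δ: Δ0=-2, Δ1=2
row 1: diag=6, rhs=24; c'=1/3, d'=4
back: M1=4
M: M0=0, M1=4, M2=0
seg 0: a=-2, c=M0/2=0, d=(M1−M0)/(6·1)=2/3, b=Δ0−h0·(2M0+M1)/6=-8/3
seg 1: a=-4, c=M1/2=2, d=(M2−M1)/(6·2)=-1/3, b=Δ1−h1·(2M1+M2)/6=-2/3
t_q=3/2 → seg 1, τ=1/2; S=-4+-2/3·τ+2·τ²+-1/3·τ³=-31/8

  seg 0: a=-2 b=-8/3 c=0 d=2/3
  seg 1: a=-4 b=-2/3 c=2 d=-1/3
S(3/2) = -31/8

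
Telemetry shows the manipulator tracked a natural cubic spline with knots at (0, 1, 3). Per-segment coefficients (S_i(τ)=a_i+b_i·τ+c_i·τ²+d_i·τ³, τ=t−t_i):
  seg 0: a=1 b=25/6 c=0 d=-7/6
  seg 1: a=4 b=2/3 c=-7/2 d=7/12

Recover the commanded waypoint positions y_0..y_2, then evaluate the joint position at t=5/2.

y_0 = S_0(0) = a_0 = 1
y_1 = S_1(0) = a_1 = 4
y_2 = S_1(2) = -4
t_q=5/2 is in segment 1 (τ=3/2); S_1(τ)=-29/32

y_0=1 y_1=4 y_2=-4
S(5/2) = -29/32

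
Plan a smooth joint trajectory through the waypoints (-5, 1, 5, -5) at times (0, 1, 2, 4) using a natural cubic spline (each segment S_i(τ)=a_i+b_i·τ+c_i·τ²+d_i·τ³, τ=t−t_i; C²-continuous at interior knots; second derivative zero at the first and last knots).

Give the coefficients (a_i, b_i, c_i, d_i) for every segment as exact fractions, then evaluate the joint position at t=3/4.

Δ: Δ0=6, Δ1=4, Δ2=-5
row 1: diag=4, rhs=-12; c'=1/4, d'=-3
row 2: denom=6−1·1/4=23/4; d'=(-54−1·-3)/(23/4)=-204/23
back: M2=-204/23
back: M1=-3−1/4·-204/23=-18/23
M: M0=0, M1=-18/23, M2=-204/23, M3=0
seg 0: a=-5, c=M0/2=0, d=(M1−M0)/(6·1)=-3/23, b=Δ0−h0·(2M0+M1)/6=141/23
seg 1: a=1, c=M1/2=-9/23, d=(M2−M1)/(6·1)=-31/23, b=Δ1−h1·(2M1+M2)/6=132/23
seg 2: a=5, c=M2/2=-102/23, d=(M3−M2)/(6·2)=17/23, b=Δ2−h2·(2M2+M3)/6=21/23
t_q=3/4 → seg 0, τ=3/4; S=-5+141/23·τ+0·τ²+-3/23·τ³=-673/1472

  seg 0: a=-5 b=141/23 c=0 d=-3/23
  seg 1: a=1 b=132/23 c=-9/23 d=-31/23
  seg 2: a=5 b=21/23 c=-102/23 d=17/23
S(3/4) = -673/1472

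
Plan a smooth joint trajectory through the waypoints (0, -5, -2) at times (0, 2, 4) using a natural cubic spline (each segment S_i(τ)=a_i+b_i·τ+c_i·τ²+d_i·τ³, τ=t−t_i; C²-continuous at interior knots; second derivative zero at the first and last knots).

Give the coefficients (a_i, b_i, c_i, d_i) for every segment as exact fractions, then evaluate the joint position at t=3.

Δ: Δ0=-5/2, Δ1=3/2
row 1: diag=8, rhs=24; c'=1/4, d'=3
back: M1=3
M: M0=0, M1=3, M2=0
seg 0: a=0, c=M0/2=0, d=(M1−M0)/(6·2)=1/4, b=Δ0−h0·(2M0+M1)/6=-7/2
seg 1: a=-5, c=M1/2=3/2, d=(M2−M1)/(6·2)=-1/4, b=Δ1−h1·(2M1+M2)/6=-1/2
t_q=3 → seg 1, τ=1; S=-5+-1/2·τ+3/2·τ²+-1/4·τ³=-17/4

  seg 0: a=0 b=-7/2 c=0 d=1/4
  seg 1: a=-5 b=-1/2 c=3/2 d=-1/4
S(3) = -17/4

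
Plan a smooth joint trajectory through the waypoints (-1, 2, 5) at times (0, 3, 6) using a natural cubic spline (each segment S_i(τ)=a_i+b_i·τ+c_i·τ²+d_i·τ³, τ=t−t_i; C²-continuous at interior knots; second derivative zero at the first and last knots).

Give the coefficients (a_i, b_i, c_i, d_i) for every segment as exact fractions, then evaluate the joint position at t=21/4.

  seg 0: a=-1 b=1 c=0 d=0
  seg 1: a=2 b=1 c=0 d=0
S(21/4) = 17/4

Δ: Δ0=1, Δ1=1
row 1: diag=12, rhs=0; c'=1/4, d'=0
back: M1=0
M: M0=0, M1=0, M2=0
seg 0: a=-1, c=M0/2=0, d=(M1−M0)/(6·3)=0, b=Δ0−h0·(2M0+M1)/6=1
seg 1: a=2, c=M1/2=0, d=(M2−M1)/(6·3)=0, b=Δ1−h1·(2M1+M2)/6=1
t_q=21/4 → seg 1, τ=9/4; S=2+1·τ+0·τ²+0·τ³=17/4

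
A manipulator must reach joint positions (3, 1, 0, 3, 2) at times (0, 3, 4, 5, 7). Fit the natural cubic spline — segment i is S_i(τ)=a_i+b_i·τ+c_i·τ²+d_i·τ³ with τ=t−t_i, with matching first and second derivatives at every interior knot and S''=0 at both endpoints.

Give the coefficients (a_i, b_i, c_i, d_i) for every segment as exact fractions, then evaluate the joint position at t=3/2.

Δ: Δ0=-2/3, Δ1=-1, Δ2=3, Δ3=-1/2
row 1: diag=8, rhs=-2; c'=1/8, d'=-1/4
row 2: denom=4−1·1/8=31/8; d'=(24−1·-1/4)/(31/8)=194/31
row 3: denom=6−1·8/31=178/31; d'=(-21−1·194/31)/(178/31)=-845/178
back: M3=-845/178
back: M2=194/31−8/31·-845/178=666/89
back: M1=-1/4−1/8·666/89=-211/178
M: M0=0, M1=-211/178, M2=666/89, M3=-845/178, M4=0
seg 0: a=3, c=M0/2=0, d=(M1−M0)/(6·3)=-211/3204, b=Δ0−h0·(2M0+M1)/6=-79/1068
seg 1: a=1, c=M1/2=-211/356, d=(M2−M1)/(6·1)=1543/1068, b=Δ1−h1·(2M1+M2)/6=-989/534
seg 2: a=0, c=M2/2=333/89, d=(M3−M2)/(6·1)=-2177/1068, b=Δ2−h2·(2M2+M3)/6=1385/1068
seg 3: a=3, c=M3/2=-845/356, d=(M4−M3)/(6·2)=845/2136, b=Δ3−h3·(2M3+M4)/6=1423/534
t_q=3/2 → seg 0, τ=3/2; S=3+-79/1068·τ+0·τ²+-211/3204·τ³=7595/2848

  seg 0: a=3 b=-79/1068 c=0 d=-211/3204
  seg 1: a=1 b=-989/534 c=-211/356 d=1543/1068
  seg 2: a=0 b=1385/1068 c=333/89 d=-2177/1068
  seg 3: a=3 b=1423/534 c=-845/356 d=845/2136
S(3/2) = 7595/2848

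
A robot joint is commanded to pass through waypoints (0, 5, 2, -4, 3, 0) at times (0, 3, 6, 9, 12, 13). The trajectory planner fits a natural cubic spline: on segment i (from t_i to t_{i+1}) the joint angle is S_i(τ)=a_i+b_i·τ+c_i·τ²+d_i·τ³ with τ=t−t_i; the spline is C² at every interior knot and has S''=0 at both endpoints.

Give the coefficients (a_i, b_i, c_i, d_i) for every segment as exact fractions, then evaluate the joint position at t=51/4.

Δ: Δ0=5/3, Δ1=-1, Δ2=-2, Δ3=7/3, Δ4=-3
row 1: diag=12, rhs=-16; c'=1/4, d'=-4/3
row 2: denom=12−3·1/4=45/4; d'=(-6−3·-4/3)/(45/4)=-8/45
row 3: denom=12−3·4/15=56/5; d'=(26−3·-8/45)/(56/5)=199/84
row 4: denom=8−3·15/56=403/56; d'=(-32−3·199/84)/(403/56)=-2190/403
back: M4=-2190/403
back: M3=199/84−15/56·-2190/403=4624/1209
back: M2=-8/45−4/15·4624/1209=-1448/1209
back: M1=-4/3−1/4·-1448/1209=-1250/1209
M: M0=0, M1=-1250/1209, M2=-1448/1209, M3=4624/1209, M4=-2190/403, M5=0
seg 0: a=0, c=M0/2=0, d=(M1−M0)/(6·3)=-625/10881, b=Δ0−h0·(2M0+M1)/6=880/403
seg 1: a=5, c=M1/2=-625/1209, d=(M2−M1)/(6·3)=-11/1209, b=Δ1−h1·(2M1+M2)/6=255/403
seg 2: a=2, c=M2/2=-724/1209, d=(M3−M2)/(6·3)=1012/3627, b=Δ2−h2·(2M2+M3)/6=-1094/403
seg 3: a=-4, c=M3/2=2312/1209, d=(M4−M3)/(6·3)=-5597/10881, b=Δ3−h3·(2M3+M4)/6=38/31
seg 4: a=3, c=M4/2=-1095/403, d=(M5−M4)/(6·1)=365/403, b=Δ4−h4·(2M4+M5)/6=-479/403
t_q=51/4 → seg 4, τ=3/4; S=3+-479/403·τ+-1095/403·τ²+365/403·τ³=24819/25792

  seg 0: a=0 b=880/403 c=0 d=-625/10881
  seg 1: a=5 b=255/403 c=-625/1209 d=-11/1209
  seg 2: a=2 b=-1094/403 c=-724/1209 d=1012/3627
  seg 3: a=-4 b=38/31 c=2312/1209 d=-5597/10881
  seg 4: a=3 b=-479/403 c=-1095/403 d=365/403
S(51/4) = 24819/25792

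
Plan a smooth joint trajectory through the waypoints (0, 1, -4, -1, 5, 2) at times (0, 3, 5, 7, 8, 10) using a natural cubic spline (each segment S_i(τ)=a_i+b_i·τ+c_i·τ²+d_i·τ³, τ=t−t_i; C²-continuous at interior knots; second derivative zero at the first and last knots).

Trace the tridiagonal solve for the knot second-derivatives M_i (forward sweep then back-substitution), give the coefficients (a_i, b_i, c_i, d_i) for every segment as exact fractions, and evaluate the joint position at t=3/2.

  seg 0: a=0 b=5113/3630 c=0 d=-1301/10890
  seg 1: a=1 b=-3298/1815 c=-1301/1210 d=5327/14520
  seg 2: a=-4 b=-6227/3630 c=545/484 d=3497/14520
  seg 3: a=-1 b=937/165 c=3111/1210 d=-8167/3630
  seg 4: a=5 b=14779/3630 c=-2528/605 d=1264/1815
S(3/2) = 16549/9680

Δ: Δ0=1/3, Δ1=-5/2, Δ2=3/2, Δ3=6, Δ4=-3/2
row 1: diag=10, rhs=-17; c'=1/5, d'=-17/10
row 2: denom=8−2·1/5=38/5; d'=(24−2·-17/10)/(38/5)=137/38
row 3: denom=6−2·5/19=104/19; d'=(27−2·137/38)/(104/19)=47/13
row 4: denom=6−1·19/104=605/104; d'=(-45−1·47/13)/(605/104)=-5056/605
back: M4=-5056/605
back: M3=47/13−19/104·-5056/605=3111/605
back: M2=137/38−5/19·3111/605=545/242
back: M1=-17/10−1/5·545/242=-1301/605
M: M0=0, M1=-1301/605, M2=545/242, M3=3111/605, M4=-5056/605, M5=0
seg 0: a=0, c=M0/2=0, d=(M1−M0)/(6·3)=-1301/10890, b=Δ0−h0·(2M0+M1)/6=5113/3630
seg 1: a=1, c=M1/2=-1301/1210, d=(M2−M1)/(6·2)=5327/14520, b=Δ1−h1·(2M1+M2)/6=-3298/1815
seg 2: a=-4, c=M2/2=545/484, d=(M3−M2)/(6·2)=3497/14520, b=Δ2−h2·(2M2+M3)/6=-6227/3630
seg 3: a=-1, c=M3/2=3111/1210, d=(M4−M3)/(6·1)=-8167/3630, b=Δ3−h3·(2M3+M4)/6=937/165
seg 4: a=5, c=M4/2=-2528/605, d=(M5−M4)/(6·2)=1264/1815, b=Δ4−h4·(2M4+M5)/6=14779/3630
t_q=3/2 → seg 0, τ=3/2; S=0+5113/3630·τ+0·τ²+-1301/10890·τ³=16549/9680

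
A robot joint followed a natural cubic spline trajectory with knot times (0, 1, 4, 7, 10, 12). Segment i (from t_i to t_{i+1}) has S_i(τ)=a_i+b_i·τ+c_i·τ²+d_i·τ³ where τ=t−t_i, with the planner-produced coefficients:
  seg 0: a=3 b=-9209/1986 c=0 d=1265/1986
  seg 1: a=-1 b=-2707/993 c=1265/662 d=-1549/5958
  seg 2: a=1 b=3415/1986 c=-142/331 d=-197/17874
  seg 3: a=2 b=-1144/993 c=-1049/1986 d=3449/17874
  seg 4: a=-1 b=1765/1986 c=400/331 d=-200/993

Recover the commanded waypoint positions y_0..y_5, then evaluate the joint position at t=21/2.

y_0=3 y_1=-1 y_2=1 y_3=2 y_4=-1 y_5=4
S(21/2) = -369/1324

y_0 = S_0(0) = a_0 = 3
y_1 = S_1(0) = a_1 = -1
y_2 = S_2(0) = a_2 = 1
y_3 = S_3(0) = a_3 = 2
y_4 = S_4(0) = a_4 = -1
y_5 = S_4(2) = 4
t_q=21/2 is in segment 4 (τ=1/2); S_4(τ)=-369/1324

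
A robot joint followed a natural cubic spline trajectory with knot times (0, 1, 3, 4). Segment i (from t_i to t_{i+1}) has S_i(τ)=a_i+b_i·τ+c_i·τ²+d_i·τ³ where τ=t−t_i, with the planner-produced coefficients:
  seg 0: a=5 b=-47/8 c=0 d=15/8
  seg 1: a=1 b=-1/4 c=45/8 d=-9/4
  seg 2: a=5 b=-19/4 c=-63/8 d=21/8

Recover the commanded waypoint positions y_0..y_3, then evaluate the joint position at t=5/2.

y_0=5 y_1=1 y_2=5 y_3=-5
S(5/2) = 91/16

y_0 = S_0(0) = a_0 = 5
y_1 = S_1(0) = a_1 = 1
y_2 = S_2(0) = a_2 = 5
y_3 = S_2(1) = -5
t_q=5/2 is in segment 1 (τ=3/2); S_1(τ)=91/16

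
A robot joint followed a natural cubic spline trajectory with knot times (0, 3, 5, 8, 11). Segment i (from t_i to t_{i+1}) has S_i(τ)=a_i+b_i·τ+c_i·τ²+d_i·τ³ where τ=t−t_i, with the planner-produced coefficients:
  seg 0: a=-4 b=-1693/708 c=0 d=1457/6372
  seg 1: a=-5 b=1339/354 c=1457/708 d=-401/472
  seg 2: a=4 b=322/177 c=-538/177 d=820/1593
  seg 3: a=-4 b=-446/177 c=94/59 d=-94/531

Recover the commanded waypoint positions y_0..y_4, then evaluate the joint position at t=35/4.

y_0 = S_0(0) = a_0 = -4
y_1 = S_1(0) = a_1 = -5
y_2 = S_2(0) = a_2 = 4
y_3 = S_3(0) = a_3 = -4
y_4 = S_3(3) = -2
t_q=35/4 is in segment 3 (τ=3/4); S_3(τ)=-9569/1888

y_0=-4 y_1=-5 y_2=4 y_3=-4 y_4=-2
S(35/4) = -9569/1888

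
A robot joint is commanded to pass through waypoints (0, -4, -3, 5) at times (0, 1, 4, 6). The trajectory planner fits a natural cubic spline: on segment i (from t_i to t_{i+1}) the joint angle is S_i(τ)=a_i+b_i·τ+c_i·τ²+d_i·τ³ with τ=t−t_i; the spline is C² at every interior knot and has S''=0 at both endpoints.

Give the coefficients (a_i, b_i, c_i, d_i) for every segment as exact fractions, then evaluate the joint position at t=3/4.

  seg 0: a=0 b=-949/213 c=0 d=97/213
  seg 1: a=-4 b=-658/213 c=97/71 d=-16/213
  seg 2: a=-3 b=656/213 c=49/71 d=-49/426
S(3/4) = -14311/4544

Δ: Δ0=-4, Δ1=1/3, Δ2=4
row 1: diag=8, rhs=26; c'=3/8, d'=13/4
row 2: denom=10−3·3/8=71/8; d'=(22−3·13/4)/(71/8)=98/71
back: M2=98/71
back: M1=13/4−3/8·98/71=194/71
M: M0=0, M1=194/71, M2=98/71, M3=0
seg 0: a=0, c=M0/2=0, d=(M1−M0)/(6·1)=97/213, b=Δ0−h0·(2M0+M1)/6=-949/213
seg 1: a=-4, c=M1/2=97/71, d=(M2−M1)/(6·3)=-16/213, b=Δ1−h1·(2M1+M2)/6=-658/213
seg 2: a=-3, c=M2/2=49/71, d=(M3−M2)/(6·2)=-49/426, b=Δ2−h2·(2M2+M3)/6=656/213
t_q=3/4 → seg 0, τ=3/4; S=0+-949/213·τ+0·τ²+97/213·τ³=-14311/4544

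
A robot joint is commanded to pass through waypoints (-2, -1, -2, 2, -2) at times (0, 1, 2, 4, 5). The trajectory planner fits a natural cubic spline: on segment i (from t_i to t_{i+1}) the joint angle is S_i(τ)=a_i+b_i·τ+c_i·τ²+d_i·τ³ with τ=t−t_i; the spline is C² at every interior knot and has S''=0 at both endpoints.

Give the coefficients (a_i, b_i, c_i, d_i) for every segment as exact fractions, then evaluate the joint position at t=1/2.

Δ: Δ0=1, Δ1=-1, Δ2=2, Δ3=-4
row 1: diag=4, rhs=-12; c'=1/4, d'=-3
row 2: denom=6−1·1/4=23/4; d'=(18−1·-3)/(23/4)=84/23
row 3: denom=6−2·8/23=122/23; d'=(-36−2·84/23)/(122/23)=-498/61
back: M3=-498/61
back: M2=84/23−8/23·-498/61=396/61
back: M1=-3−1/4·396/61=-282/61
M: M0=0, M1=-282/61, M2=396/61, M3=-498/61, M4=0
seg 0: a=-2, c=M0/2=0, d=(M1−M0)/(6·1)=-47/61, b=Δ0−h0·(2M0+M1)/6=108/61
seg 1: a=-1, c=M1/2=-141/61, d=(M2−M1)/(6·1)=113/61, b=Δ1−h1·(2M1+M2)/6=-33/61
seg 2: a=-2, c=M2/2=198/61, d=(M3−M2)/(6·2)=-149/122, b=Δ2−h2·(2M2+M3)/6=24/61
seg 3: a=2, c=M3/2=-249/61, d=(M4−M3)/(6·1)=83/61, b=Δ3−h3·(2M3+M4)/6=-78/61
t_q=1/2 → seg 0, τ=1/2; S=-2+108/61·τ+0·τ²+-47/61·τ³=-591/488

  seg 0: a=-2 b=108/61 c=0 d=-47/61
  seg 1: a=-1 b=-33/61 c=-141/61 d=113/61
  seg 2: a=-2 b=24/61 c=198/61 d=-149/122
  seg 3: a=2 b=-78/61 c=-249/61 d=83/61
S(1/2) = -591/488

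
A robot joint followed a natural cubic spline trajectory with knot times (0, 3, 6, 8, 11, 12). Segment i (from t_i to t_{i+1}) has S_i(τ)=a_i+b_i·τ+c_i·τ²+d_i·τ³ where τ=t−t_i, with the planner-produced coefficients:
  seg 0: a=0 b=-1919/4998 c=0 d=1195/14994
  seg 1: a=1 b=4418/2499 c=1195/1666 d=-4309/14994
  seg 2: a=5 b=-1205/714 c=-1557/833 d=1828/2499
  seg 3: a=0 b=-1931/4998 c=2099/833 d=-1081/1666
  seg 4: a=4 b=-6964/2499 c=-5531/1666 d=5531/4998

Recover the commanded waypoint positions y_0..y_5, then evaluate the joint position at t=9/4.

y_0=0 y_1=1 y_2=5 y_3=0 y_4=4 y_5=-1
S(9/4) = 669/15232

y_0 = S_0(0) = a_0 = 0
y_1 = S_1(0) = a_1 = 1
y_2 = S_2(0) = a_2 = 5
y_3 = S_3(0) = a_3 = 0
y_4 = S_4(0) = a_4 = 4
y_5 = S_4(1) = -1
t_q=9/4 is in segment 0 (τ=9/4); S_0(τ)=669/15232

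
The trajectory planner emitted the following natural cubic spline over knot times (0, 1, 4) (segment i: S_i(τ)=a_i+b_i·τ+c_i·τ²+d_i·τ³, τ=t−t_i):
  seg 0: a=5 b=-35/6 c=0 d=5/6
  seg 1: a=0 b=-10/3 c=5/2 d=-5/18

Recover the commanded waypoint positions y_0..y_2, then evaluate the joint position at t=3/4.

y_0 = S_0(0) = a_0 = 5
y_1 = S_1(0) = a_1 = 0
y_2 = S_1(3) = 5
t_q=3/4 is in segment 0 (τ=3/4); S_0(τ)=125/128

y_0=5 y_1=0 y_2=5
S(3/4) = 125/128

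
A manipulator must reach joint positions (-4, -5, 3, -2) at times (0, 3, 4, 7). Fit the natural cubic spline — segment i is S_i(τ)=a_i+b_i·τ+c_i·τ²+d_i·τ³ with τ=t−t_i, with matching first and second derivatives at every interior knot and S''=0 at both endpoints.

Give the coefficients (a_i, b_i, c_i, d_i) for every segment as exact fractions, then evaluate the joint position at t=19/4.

Δ: Δ0=-1/3, Δ1=8, Δ2=-5/3
row 1: diag=8, rhs=50; c'=1/8, d'=25/4
row 2: denom=8−1·1/8=63/8; d'=(-58−1·25/4)/(63/8)=-514/63
back: M2=-514/63
back: M1=25/4−1/8·-514/63=458/63
M: M0=0, M1=458/63, M2=-514/63, M3=0
seg 0: a=-4, c=M0/2=0, d=(M1−M0)/(6·3)=229/567, b=Δ0−h0·(2M0+M1)/6=-250/63
seg 1: a=-5, c=M1/2=229/63, d=(M2−M1)/(6·1)=-18/7, b=Δ1−h1·(2M1+M2)/6=437/63
seg 2: a=3, c=M2/2=-257/63, d=(M3−M2)/(6·3)=257/567, b=Δ2−h2·(2M2+M3)/6=409/63
t_q=19/4 → seg 2, τ=3/4; S=3+409/63·τ+-257/63·τ²+257/567·τ³=369/64

  seg 0: a=-4 b=-250/63 c=0 d=229/567
  seg 1: a=-5 b=437/63 c=229/63 d=-18/7
  seg 2: a=3 b=409/63 c=-257/63 d=257/567
S(19/4) = 369/64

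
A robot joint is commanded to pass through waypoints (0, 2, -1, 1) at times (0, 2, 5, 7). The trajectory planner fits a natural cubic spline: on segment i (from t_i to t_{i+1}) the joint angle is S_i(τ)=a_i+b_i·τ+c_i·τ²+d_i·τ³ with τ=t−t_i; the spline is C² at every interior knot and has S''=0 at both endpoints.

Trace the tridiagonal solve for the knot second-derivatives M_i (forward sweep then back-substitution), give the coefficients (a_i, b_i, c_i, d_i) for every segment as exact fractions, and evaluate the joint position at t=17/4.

Δ: Δ0=1, Δ1=-1, Δ2=1
row 1: diag=10, rhs=-12; c'=3/10, d'=-6/5
row 2: denom=10−3·3/10=91/10; d'=(12−3·-6/5)/(91/10)=12/7
back: M2=12/7
back: M1=-6/5−3/10·12/7=-12/7
M: M0=0, M1=-12/7, M2=12/7, M3=0
seg 0: a=0, c=M0/2=0, d=(M1−M0)/(6·2)=-1/7, b=Δ0−h0·(2M0+M1)/6=11/7
seg 1: a=2, c=M1/2=-6/7, d=(M2−M1)/(6·3)=4/21, b=Δ1−h1·(2M1+M2)/6=-1/7
seg 2: a=-1, c=M2/2=6/7, d=(M3−M2)/(6·2)=-1/7, b=Δ2−h2·(2M2+M3)/6=-1/7
t_q=17/4 → seg 1, τ=9/4; S=2+-1/7·τ+-6/7·τ²+4/21·τ³=-55/112

  seg 0: a=0 b=11/7 c=0 d=-1/7
  seg 1: a=2 b=-1/7 c=-6/7 d=4/21
  seg 2: a=-1 b=-1/7 c=6/7 d=-1/7
S(17/4) = -55/112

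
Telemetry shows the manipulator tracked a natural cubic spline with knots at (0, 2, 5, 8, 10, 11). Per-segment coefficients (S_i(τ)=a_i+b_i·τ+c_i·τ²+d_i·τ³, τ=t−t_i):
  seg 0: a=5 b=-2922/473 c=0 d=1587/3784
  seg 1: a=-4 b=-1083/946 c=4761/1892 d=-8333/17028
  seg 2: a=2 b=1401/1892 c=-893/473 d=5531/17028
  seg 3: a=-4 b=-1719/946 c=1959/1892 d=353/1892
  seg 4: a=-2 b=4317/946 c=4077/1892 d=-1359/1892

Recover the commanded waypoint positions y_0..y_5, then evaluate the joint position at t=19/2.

y_0=5 y_1=-4 y_2=2 y_3=-4 y_4=-2 y_5=4
S(19/2) = -57007/15136

y_0 = S_0(0) = a_0 = 5
y_1 = S_1(0) = a_1 = -4
y_2 = S_2(0) = a_2 = 2
y_3 = S_3(0) = a_3 = -4
y_4 = S_4(0) = a_4 = -2
y_5 = S_4(1) = 4
t_q=19/2 is in segment 3 (τ=3/2); S_3(τ)=-57007/15136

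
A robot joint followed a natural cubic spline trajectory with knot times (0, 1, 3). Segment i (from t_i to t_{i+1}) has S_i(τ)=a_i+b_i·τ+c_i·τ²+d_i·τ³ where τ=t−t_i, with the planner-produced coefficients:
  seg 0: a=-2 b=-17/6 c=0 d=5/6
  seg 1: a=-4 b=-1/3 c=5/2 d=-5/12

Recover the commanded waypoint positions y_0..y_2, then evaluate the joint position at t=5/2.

y_0 = S_0(0) = a_0 = -2
y_1 = S_1(0) = a_1 = -4
y_2 = S_1(2) = 2
t_q=5/2 is in segment 1 (τ=3/2); S_1(τ)=-9/32

y_0=-2 y_1=-4 y_2=2
S(5/2) = -9/32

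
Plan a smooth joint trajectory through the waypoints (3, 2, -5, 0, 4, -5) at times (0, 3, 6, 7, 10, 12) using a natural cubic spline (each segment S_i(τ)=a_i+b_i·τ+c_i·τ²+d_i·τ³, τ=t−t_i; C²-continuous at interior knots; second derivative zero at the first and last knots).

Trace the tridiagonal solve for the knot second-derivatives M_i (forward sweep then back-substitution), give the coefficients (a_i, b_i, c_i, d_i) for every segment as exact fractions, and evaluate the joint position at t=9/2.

  seg 0: a=3 b=1375/1346 c=0 d=-5471/36342
  seg 1: a=2 b=-2048/673 c=-5471/4038 d=19279/36342
  seg 2: a=-5 b=4241/1346 c=6904/2019 d=-6341/4038
  seg 3: a=0 b=10658/2019 c=-5215/4038 d=-287/36342
  seg 4: a=4 b=-10835/4038 c=-917/673 d=917/4038
S(9/2) = -41163/10768

Δ: Δ0=-1/3, Δ1=-7/3, Δ2=5, Δ3=4/3, Δ4=-9/2
row 1: diag=12, rhs=-12; c'=1/4, d'=-1
row 2: denom=8−3·1/4=29/4; d'=(44−3·-1)/(29/4)=188/29
row 3: denom=8−1·4/29=228/29; d'=(-22−1·188/29)/(228/29)=-413/114
row 4: denom=10−3·29/76=673/76; d'=(-35−3·-413/114)/(673/76)=-1834/673
back: M4=-1834/673
back: M3=-413/114−29/76·-1834/673=-5215/2019
back: M2=188/29−4/29·-5215/2019=13808/2019
back: M1=-1−1/4·13808/2019=-5471/2019
M: M0=0, M1=-5471/2019, M2=13808/2019, M3=-5215/2019, M4=-1834/673, M5=0
seg 0: a=3, c=M0/2=0, d=(M1−M0)/(6·3)=-5471/36342, b=Δ0−h0·(2M0+M1)/6=1375/1346
seg 1: a=2, c=M1/2=-5471/4038, d=(M2−M1)/(6·3)=19279/36342, b=Δ1−h1·(2M1+M2)/6=-2048/673
seg 2: a=-5, c=M2/2=6904/2019, d=(M3−M2)/(6·1)=-6341/4038, b=Δ2−h2·(2M2+M3)/6=4241/1346
seg 3: a=0, c=M3/2=-5215/4038, d=(M4−M3)/(6·3)=-287/36342, b=Δ3−h3·(2M3+M4)/6=10658/2019
seg 4: a=4, c=M4/2=-917/673, d=(M5−M4)/(6·2)=917/4038, b=Δ4−h4·(2M4+M5)/6=-10835/4038
t_q=9/2 → seg 1, τ=3/2; S=2+-2048/673·τ+-5471/4038·τ²+19279/36342·τ³=-41163/10768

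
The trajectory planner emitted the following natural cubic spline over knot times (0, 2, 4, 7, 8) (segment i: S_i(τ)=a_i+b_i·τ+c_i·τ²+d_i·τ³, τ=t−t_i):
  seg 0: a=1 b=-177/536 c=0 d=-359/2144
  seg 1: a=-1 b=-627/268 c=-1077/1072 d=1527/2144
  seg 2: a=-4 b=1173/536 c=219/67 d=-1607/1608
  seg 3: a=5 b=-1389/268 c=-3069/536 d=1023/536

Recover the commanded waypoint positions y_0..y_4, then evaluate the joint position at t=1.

y_0 = S_0(0) = a_0 = 1
y_1 = S_1(0) = a_1 = -1
y_2 = S_2(0) = a_2 = -4
y_3 = S_3(0) = a_3 = 5
y_4 = S_3(1) = -4
t_q=1 is in segment 0 (τ=1); S_0(τ)=1077/2144

y_0=1 y_1=-1 y_2=-4 y_3=5 y_4=-4
S(1) = 1077/2144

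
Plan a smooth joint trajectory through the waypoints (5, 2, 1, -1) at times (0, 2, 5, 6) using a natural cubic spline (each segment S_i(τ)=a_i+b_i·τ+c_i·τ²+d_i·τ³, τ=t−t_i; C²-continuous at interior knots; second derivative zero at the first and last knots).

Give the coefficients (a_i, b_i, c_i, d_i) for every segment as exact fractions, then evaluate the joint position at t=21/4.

  seg 0: a=5 b=-811/426 c=0 d=43/426
  seg 1: a=2 b=-295/426 c=43/71 d=-23/142
  seg 2: a=1 b=-305/213 c=-121/142 d=121/426
S(21/4) = 5391/9088

Δ: Δ0=-3/2, Δ1=-1/3, Δ2=-2
row 1: diag=10, rhs=7; c'=3/10, d'=7/10
row 2: denom=8−3·3/10=71/10; d'=(-10−3·7/10)/(71/10)=-121/71
back: M2=-121/71
back: M1=7/10−3/10·-121/71=86/71
M: M0=0, M1=86/71, M2=-121/71, M3=0
seg 0: a=5, c=M0/2=0, d=(M1−M0)/(6·2)=43/426, b=Δ0−h0·(2M0+M1)/6=-811/426
seg 1: a=2, c=M1/2=43/71, d=(M2−M1)/(6·3)=-23/142, b=Δ1−h1·(2M1+M2)/6=-295/426
seg 2: a=1, c=M2/2=-121/142, d=(M3−M2)/(6·1)=121/426, b=Δ2−h2·(2M2+M3)/6=-305/213
t_q=21/4 → seg 2, τ=1/4; S=1+-305/213·τ+-121/142·τ²+121/426·τ³=5391/9088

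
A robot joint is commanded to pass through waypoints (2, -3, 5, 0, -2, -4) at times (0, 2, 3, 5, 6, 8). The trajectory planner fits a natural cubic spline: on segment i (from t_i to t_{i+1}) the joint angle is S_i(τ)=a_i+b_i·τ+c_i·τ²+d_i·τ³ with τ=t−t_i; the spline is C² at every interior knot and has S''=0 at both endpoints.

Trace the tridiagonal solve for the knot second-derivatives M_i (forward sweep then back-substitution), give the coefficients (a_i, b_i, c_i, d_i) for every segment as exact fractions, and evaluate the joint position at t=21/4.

  seg 0: a=2 b=-14703/2162 c=0 d=4649/4324
  seg 1: a=-3 b=13191/2162 c=13947/2162 d=-4921/1081
  seg 2: a=5 b=11559/2162 c=-15579/2162 d=151/92
  seg 3: a=0 b=-8175/2162 c=2856/1081 d=-1861/2162
  seg 4: a=-2 b=-1167/1081 c=129/2162 d=-43/4324
S(21/4) = -109813/138368

Δ: Δ0=-5/2, Δ1=8, Δ2=-5/2, Δ3=-2, Δ4=-1
row 1: diag=6, rhs=63; c'=1/6, d'=21/2
row 2: denom=6−1·1/6=35/6; d'=(-63−1·21/2)/(35/6)=-63/5
row 3: denom=6−2·12/35=186/35; d'=(3−2·-63/5)/(186/35)=329/62
row 4: denom=6−1·35/186=1081/186; d'=(6−1·329/62)/(1081/186)=129/1081
back: M4=129/1081
back: M3=329/62−35/186·129/1081=5712/1081
back: M2=-63/5−12/35·5712/1081=-15579/1081
back: M1=21/2−1/6·-15579/1081=13947/1081
M: M0=0, M1=13947/1081, M2=-15579/1081, M3=5712/1081, M4=129/1081, M5=0
seg 0: a=2, c=M0/2=0, d=(M1−M0)/(6·2)=4649/4324, b=Δ0−h0·(2M0+M1)/6=-14703/2162
seg 1: a=-3, c=M1/2=13947/2162, d=(M2−M1)/(6·1)=-4921/1081, b=Δ1−h1·(2M1+M2)/6=13191/2162
seg 2: a=5, c=M2/2=-15579/2162, d=(M3−M2)/(6·2)=151/92, b=Δ2−h2·(2M2+M3)/6=11559/2162
seg 3: a=0, c=M3/2=2856/1081, d=(M4−M3)/(6·1)=-1861/2162, b=Δ3−h3·(2M3+M4)/6=-8175/2162
seg 4: a=-2, c=M4/2=129/2162, d=(M5−M4)/(6·2)=-43/4324, b=Δ4−h4·(2M4+M5)/6=-1167/1081
t_q=21/4 → seg 3, τ=1/4; S=0+-8175/2162·τ+2856/1081·τ²+-1861/2162·τ³=-109813/138368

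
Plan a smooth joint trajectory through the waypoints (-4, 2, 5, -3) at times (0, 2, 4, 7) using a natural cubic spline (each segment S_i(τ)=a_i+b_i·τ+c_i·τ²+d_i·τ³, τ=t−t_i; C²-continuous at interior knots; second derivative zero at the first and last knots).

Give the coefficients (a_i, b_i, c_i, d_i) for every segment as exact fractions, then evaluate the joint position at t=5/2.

  seg 0: a=-4 b=181/57 c=0 d=-5/114
  seg 1: a=2 b=151/57 c=-5/19 d=-71/456
  seg 2: a=5 b=-31/114 c=-91/76 d=91/684
S(5/2) = 3939/1216

Δ: Δ0=3, Δ1=3/2, Δ2=-8/3
row 1: diag=8, rhs=-9; c'=1/4, d'=-9/8
row 2: denom=10−2·1/4=19/2; d'=(-25−2·-9/8)/(19/2)=-91/38
back: M2=-91/38
back: M1=-9/8−1/4·-91/38=-10/19
M: M0=0, M1=-10/19, M2=-91/38, M3=0
seg 0: a=-4, c=M0/2=0, d=(M1−M0)/(6·2)=-5/114, b=Δ0−h0·(2M0+M1)/6=181/57
seg 1: a=2, c=M1/2=-5/19, d=(M2−M1)/(6·2)=-71/456, b=Δ1−h1·(2M1+M2)/6=151/57
seg 2: a=5, c=M2/2=-91/76, d=(M3−M2)/(6·3)=91/684, b=Δ2−h2·(2M2+M3)/6=-31/114
t_q=5/2 → seg 1, τ=1/2; S=2+151/57·τ+-5/19·τ²+-71/456·τ³=3939/1216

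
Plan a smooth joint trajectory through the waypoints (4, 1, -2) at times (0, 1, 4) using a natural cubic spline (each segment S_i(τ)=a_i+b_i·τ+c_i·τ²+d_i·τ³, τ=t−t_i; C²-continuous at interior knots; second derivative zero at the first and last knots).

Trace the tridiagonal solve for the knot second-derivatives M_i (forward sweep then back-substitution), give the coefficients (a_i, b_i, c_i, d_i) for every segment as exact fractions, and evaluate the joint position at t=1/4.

  seg 0: a=4 b=-13/4 c=0 d=1/4
  seg 1: a=1 b=-5/2 c=3/4 d=-1/12
S(1/4) = 817/256

Δ: Δ0=-3, Δ1=-1
row 1: diag=8, rhs=12; c'=3/8, d'=3/2
back: M1=3/2
M: M0=0, M1=3/2, M2=0
seg 0: a=4, c=M0/2=0, d=(M1−M0)/(6·1)=1/4, b=Δ0−h0·(2M0+M1)/6=-13/4
seg 1: a=1, c=M1/2=3/4, d=(M2−M1)/(6·3)=-1/12, b=Δ1−h1·(2M1+M2)/6=-5/2
t_q=1/4 → seg 0, τ=1/4; S=4+-13/4·τ+0·τ²+1/4·τ³=817/256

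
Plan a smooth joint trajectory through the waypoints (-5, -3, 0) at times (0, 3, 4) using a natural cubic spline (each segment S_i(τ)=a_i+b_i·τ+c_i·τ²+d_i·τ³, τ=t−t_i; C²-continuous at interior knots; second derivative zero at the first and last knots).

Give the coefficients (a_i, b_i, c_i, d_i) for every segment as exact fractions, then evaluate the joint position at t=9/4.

  seg 0: a=-5 b=-5/24 c=0 d=7/72
  seg 1: a=-3 b=29/12 c=7/8 d=-7/24
S(9/4) = -2233/512

Δ: Δ0=2/3, Δ1=3
row 1: diag=8, rhs=14; c'=1/8, d'=7/4
back: M1=7/4
M: M0=0, M1=7/4, M2=0
seg 0: a=-5, c=M0/2=0, d=(M1−M0)/(6·3)=7/72, b=Δ0−h0·(2M0+M1)/6=-5/24
seg 1: a=-3, c=M1/2=7/8, d=(M2−M1)/(6·1)=-7/24, b=Δ1−h1·(2M1+M2)/6=29/12
t_q=9/4 → seg 0, τ=9/4; S=-5+-5/24·τ+0·τ²+7/72·τ³=-2233/512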